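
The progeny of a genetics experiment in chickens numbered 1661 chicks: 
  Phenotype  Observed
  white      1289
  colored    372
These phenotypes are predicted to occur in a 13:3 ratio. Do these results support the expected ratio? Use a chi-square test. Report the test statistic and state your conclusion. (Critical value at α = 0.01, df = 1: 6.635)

14.495; not consistent

The 13:3 ratio has 16 parts, so with N = 1661 the expected counts are:
  white: 1661 × 13/16 = 1349.5625
  colored: 1661 × 3/16 = 311.4375
χ² = Σ (O − E)² / E
  white: (1289 − 1349.5625)² / 1349.5625 = 2.7178
  colored: (372 − 311.4375)² / 311.4375 = 11.7771
χ² = 2.7178 + 11.7771 = 14.4949 ≈ 14.495
Degrees of freedom = 2 − 1 = 1; critical value at α = 0.01 is 6.635.
Since 14.495 > 6.635, we reject the null hypothesis — the data do not fit the 13:3 ratio.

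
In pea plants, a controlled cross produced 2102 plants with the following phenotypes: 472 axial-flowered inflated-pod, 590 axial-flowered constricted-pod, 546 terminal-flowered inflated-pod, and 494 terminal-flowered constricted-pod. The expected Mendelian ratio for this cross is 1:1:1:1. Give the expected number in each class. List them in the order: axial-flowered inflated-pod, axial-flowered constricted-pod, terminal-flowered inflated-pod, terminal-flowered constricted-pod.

Total ratio parts = 4. Expected numbers out of 2102:
  axial-flowered inflated-pod: 2102 × 1/4 = 525.5
  axial-flowered constricted-pod: 2102 × 1/4 = 525.5
  terminal-flowered inflated-pod: 2102 × 1/4 = 525.5
  terminal-flowered constricted-pod: 2102 × 1/4 = 525.5

525.5, 525.5, 525.5, 525.5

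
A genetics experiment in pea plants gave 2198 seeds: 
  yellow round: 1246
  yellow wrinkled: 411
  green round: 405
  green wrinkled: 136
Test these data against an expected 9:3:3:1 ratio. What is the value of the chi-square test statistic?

Under the 9:3:3:1 hypothesis (Σ ratio = 16, N = 2198):
  yellow round: 2198 × 9/16 = 1236.375
  yellow wrinkled: 2198 × 3/16 = 412.125
  green round: 2198 × 3/16 = 412.125
  green wrinkled: 2198 × 1/16 = 137.375
χ² = Σ (O − E)² / E
  yellow round: (1246 − 1236.375)² / 1236.375 = 0.0749
  yellow wrinkled: (411 − 412.125)² / 412.125 = 0.0031
  green round: (405 − 412.125)² / 412.125 = 0.1232
  green wrinkled: (136 − 137.375)² / 137.375 = 0.0138
χ² = 0.0749 + 0.0031 + 0.1232 + 0.0138 = 0.215

0.215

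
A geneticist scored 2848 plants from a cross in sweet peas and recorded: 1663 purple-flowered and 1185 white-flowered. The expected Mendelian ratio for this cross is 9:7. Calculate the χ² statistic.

5.309

The 9:7 ratio has 16 parts, so with N = 2848 the expected counts are:
  purple-flowered: 2848 × 9/16 = 1602
  white-flowered: 2848 × 7/16 = 1246
χ² = Σ (O − E)² / E
  purple-flowered: (1663 − 1602)² / 1602 = 2.3227
  white-flowered: (1185 − 1246)² / 1246 = 2.9864
χ² = 2.3227 + 2.9864 = 5.3091 ≈ 5.309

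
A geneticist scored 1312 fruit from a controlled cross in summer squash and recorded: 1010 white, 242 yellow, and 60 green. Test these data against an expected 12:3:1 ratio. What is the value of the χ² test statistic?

6.654

Under the 12:3:1 hypothesis (Σ ratio = 16, N = 1312):
  white: 1312 × 12/16 = 984
  yellow: 1312 × 3/16 = 246
  green: 1312 × 1/16 = 82
χ² = Σ (O − E)² / E
  white: (1010 − 984)² / 984 = 0.6870
  yellow: (242 − 246)² / 246 = 0.0650
  green: (60 − 82)² / 82 = 5.9024
χ² = 0.6870 + 0.0650 + 5.9024 = 6.6544 ≈ 6.654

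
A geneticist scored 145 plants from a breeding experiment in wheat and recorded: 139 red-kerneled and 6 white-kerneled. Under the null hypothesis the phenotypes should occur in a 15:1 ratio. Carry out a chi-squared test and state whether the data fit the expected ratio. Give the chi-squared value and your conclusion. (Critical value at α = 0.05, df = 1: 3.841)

1.104; consistent

Total ratio parts = 16. Expected numbers out of 145:
  red-kerneled: 145 × 15/16 = 135.9375
  white-kerneled: 145 × 1/16 = 9.0625
χ² = Σ (O − E)² / E
  red-kerneled: (139 − 135.9375)² / 135.9375 = 0.0690
  white-kerneled: (6 − 9.0625)² / 9.0625 = 1.0349
χ² = 0.0690 + 1.0349 = 1.1039 ≈ 1.104
Degrees of freedom = 2 − 1 = 1; critical value at α = 0.05 is 3.841.
Since 1.104 < 3.841, we fail to reject the null hypothesis — the data are consistent with the 15:1 ratio.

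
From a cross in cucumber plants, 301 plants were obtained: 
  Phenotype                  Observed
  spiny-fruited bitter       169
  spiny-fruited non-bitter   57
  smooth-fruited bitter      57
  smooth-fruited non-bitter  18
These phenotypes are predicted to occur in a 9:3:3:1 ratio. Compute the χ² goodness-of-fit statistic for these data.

0.047

The 9:3:3:1 ratio has 16 parts, so with N = 301 the expected counts are:
  spiny-fruited bitter: 301 × 9/16 = 169.3125
  spiny-fruited non-bitter: 301 × 3/16 = 56.4375
  smooth-fruited bitter: 301 × 3/16 = 56.4375
  smooth-fruited non-bitter: 301 × 1/16 = 18.8125
χ² = Σ (O − E)² / E
  spiny-fruited bitter: (169 − 169.3125)² / 169.3125 = 0.0006
  spiny-fruited non-bitter: (57 − 56.4375)² / 56.4375 = 0.0056
  smooth-fruited bitter: (57 − 56.4375)² / 56.4375 = 0.0056
  smooth-fruited non-bitter: (18 − 18.8125)² / 18.8125 = 0.0351
χ² = 0.0006 + 0.0056 + 0.0056 + 0.0351 = 0.0469 ≈ 0.047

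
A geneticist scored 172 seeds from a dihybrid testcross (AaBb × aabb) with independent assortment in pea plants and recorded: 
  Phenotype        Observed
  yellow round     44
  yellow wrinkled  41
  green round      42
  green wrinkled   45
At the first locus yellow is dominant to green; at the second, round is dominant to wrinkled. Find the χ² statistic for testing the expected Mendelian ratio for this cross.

A dihybrid testcross with independent assortment gives a 1:1:1:1 ratio.
Under the 1:1:1:1 hypothesis (Σ ratio = 4, N = 172):
  yellow round: 172 × 1/4 = 43
  yellow wrinkled: 172 × 1/4 = 43
  green round: 172 × 1/4 = 43
  green wrinkled: 172 × 1/4 = 43
χ² = Σ (O − E)² / E
  yellow round: (44 − 43)² / 43 = 0.0233
  yellow wrinkled: (41 − 43)² / 43 = 0.0930
  green round: (42 − 43)² / 43 = 0.0233
  green wrinkled: (45 − 43)² / 43 = 0.0930
χ² = 0.0233 + 0.0930 + 0.0233 + 0.0930 = 0.2326 ≈ 0.233

0.233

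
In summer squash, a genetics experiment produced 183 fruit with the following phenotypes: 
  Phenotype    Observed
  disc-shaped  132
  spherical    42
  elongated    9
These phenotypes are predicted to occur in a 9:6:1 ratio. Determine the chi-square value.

19.055

Under the 9:6:1 hypothesis (Σ ratio = 16, N = 183):
  disc-shaped: 183 × 9/16 = 102.9375
  spherical: 183 × 6/16 = 68.625
  elongated: 183 × 1/16 = 11.4375
χ² = Σ (O − E)² / E
  disc-shaped: (132 − 102.9375)² / 102.9375 = 8.2053
  spherical: (42 − 68.625)² / 68.625 = 10.3299
  elongated: (9 − 11.4375)² / 11.4375 = 0.5195
χ² = 8.2053 + 10.3299 + 0.5195 = 19.0547 ≈ 19.055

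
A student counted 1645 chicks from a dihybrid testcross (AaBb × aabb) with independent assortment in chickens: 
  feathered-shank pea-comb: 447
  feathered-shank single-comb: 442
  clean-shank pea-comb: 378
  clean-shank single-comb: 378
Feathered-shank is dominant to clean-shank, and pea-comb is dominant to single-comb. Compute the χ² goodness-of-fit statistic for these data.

A dihybrid testcross with independent assortment gives a 1:1:1:1 ratio.
Under the 1:1:1:1 hypothesis (Σ ratio = 4, N = 1645):
  feathered-shank pea-comb: 1645 × 1/4 = 411.25
  feathered-shank single-comb: 1645 × 1/4 = 411.25
  clean-shank pea-comb: 1645 × 1/4 = 411.25
  clean-shank single-comb: 1645 × 1/4 = 411.25
χ² = Σ (O − E)² / E
  feathered-shank pea-comb: (447 − 411.25)² / 411.25 = 3.1078
  feathered-shank single-comb: (442 − 411.25)² / 411.25 = 2.2992
  clean-shank pea-comb: (378 − 411.25)² / 411.25 = 2.6883
  clean-shank single-comb: (378 − 411.25)² / 411.25 = 2.6883
χ² = 3.1078 + 2.2992 + 2.6883 + 2.6883 = 10.7836 ≈ 10.784

10.784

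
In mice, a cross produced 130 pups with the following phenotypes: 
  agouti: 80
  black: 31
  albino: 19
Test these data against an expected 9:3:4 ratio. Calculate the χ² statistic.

8.055

Expected counts for N = 130 under a 9:3:4 ratio (total parts = 16):
  agouti: 130 × 9/16 = 73.125
  black: 130 × 3/16 = 24.375
  albino: 130 × 4/16 = 32.5
χ² = Σ (O − E)² / E
  agouti: (80 − 73.125)² / 73.125 = 0.6464
  black: (31 − 24.375)² / 24.375 = 1.8006
  albino: (19 − 32.5)² / 32.5 = 5.6077
χ² = 0.6464 + 1.8006 + 5.6077 = 8.0547 ≈ 8.055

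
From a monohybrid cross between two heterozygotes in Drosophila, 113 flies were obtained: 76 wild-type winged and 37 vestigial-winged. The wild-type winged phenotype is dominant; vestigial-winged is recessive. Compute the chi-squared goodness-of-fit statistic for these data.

For a monohybrid cross between heterozygotes with complete dominance, the expected phenotypic ratio is 3:1.
The 3:1 ratio has 4 parts, so with N = 113 the expected counts are:
  wild-type winged: 113 × 3/4 = 84.75
  vestigial-winged: 113 × 1/4 = 28.25
χ² = Σ (O − E)² / E
  wild-type winged: (76 − 84.75)² / 84.75 = 0.9034
  vestigial-winged: (37 − 28.25)² / 28.25 = 2.7102
χ² = 0.9034 + 2.7102 = 3.6136 ≈ 3.614

3.614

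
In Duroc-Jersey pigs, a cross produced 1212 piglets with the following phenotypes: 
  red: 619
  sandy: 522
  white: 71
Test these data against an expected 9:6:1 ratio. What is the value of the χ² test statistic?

Total ratio parts = 16. Expected numbers out of 1212:
  red: 1212 × 9/16 = 681.75
  sandy: 1212 × 6/16 = 454.5
  white: 1212 × 1/16 = 75.75
χ² = Σ (O − E)² / E
  red: (619 − 681.75)² / 681.75 = 5.7757
  sandy: (522 − 454.5)² / 454.5 = 10.0248
  white: (71 − 75.75)² / 75.75 = 0.2979
χ² = 5.7757 + 10.0248 + 0.2979 = 16.0984 ≈ 16.098

16.098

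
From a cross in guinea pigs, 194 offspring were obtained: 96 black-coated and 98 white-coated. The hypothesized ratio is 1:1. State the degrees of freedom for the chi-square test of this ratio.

1

A goodness-of-fit test with 2 phenotype classes has df = 2 − 1 = 1.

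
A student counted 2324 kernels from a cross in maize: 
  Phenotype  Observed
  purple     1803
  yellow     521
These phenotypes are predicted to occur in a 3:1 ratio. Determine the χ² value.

Under the 3:1 hypothesis (Σ ratio = 4, N = 2324):
  purple: 2324 × 3/4 = 1743
  yellow: 2324 × 1/4 = 581
χ² = Σ (O − E)² / E
  purple: (1803 − 1743)² / 1743 = 2.0654
  yellow: (521 − 581)² / 581 = 6.1962
χ² = 2.0654 + 6.1962 = 8.2616 ≈ 8.262

8.262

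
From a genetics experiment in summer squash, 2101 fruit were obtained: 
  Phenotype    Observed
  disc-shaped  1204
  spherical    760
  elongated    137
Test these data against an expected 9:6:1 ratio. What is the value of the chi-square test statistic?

1.649

Total ratio parts = 16. Expected numbers out of 2101:
  disc-shaped: 2101 × 9/16 = 1181.8125
  spherical: 2101 × 6/16 = 787.875
  elongated: 2101 × 1/16 = 131.3125
χ² = Σ (O − E)² / E
  disc-shaped: (1204 − 1181.8125)² / 1181.8125 = 0.4166
  spherical: (760 − 787.875)² / 787.875 = 0.9862
  elongated: (137 − 131.3125)² / 131.3125 = 0.2463
χ² = 0.4166 + 0.9862 + 0.2463 = 1.6491 ≈ 1.649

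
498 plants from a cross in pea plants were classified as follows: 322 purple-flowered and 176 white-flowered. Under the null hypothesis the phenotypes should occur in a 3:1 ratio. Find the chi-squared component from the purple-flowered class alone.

Under the 3:1 hypothesis (Σ ratio = 4, N = 498):
  purple-flowered: 498 × 3/4 = 373.5
  white-flowered: 498 × 1/4 = 124.5
Contribution of purple-flowered: (322 − 373.5)² / 373.5 = 7.1011

7.101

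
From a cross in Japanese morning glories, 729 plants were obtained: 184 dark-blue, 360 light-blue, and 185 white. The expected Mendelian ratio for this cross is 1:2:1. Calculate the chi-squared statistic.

0.114

The 1:2:1 ratio has 4 parts, so with N = 729 the expected counts are:
  dark-blue: 729 × 1/4 = 182.25
  light-blue: 729 × 2/4 = 364.5
  white: 729 × 1/4 = 182.25
χ² = Σ (O − E)² / E
  dark-blue: (184 − 182.25)² / 182.25 = 0.0168
  light-blue: (360 − 364.5)² / 364.5 = 0.0556
  white: (185 − 182.25)² / 182.25 = 0.0415
χ² = 0.0168 + 0.0556 + 0.0415 = 0.1139 ≈ 0.114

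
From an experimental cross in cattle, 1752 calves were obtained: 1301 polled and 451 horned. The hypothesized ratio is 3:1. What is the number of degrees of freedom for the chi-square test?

A goodness-of-fit test with 2 phenotype classes has df = 2 − 1 = 1.

1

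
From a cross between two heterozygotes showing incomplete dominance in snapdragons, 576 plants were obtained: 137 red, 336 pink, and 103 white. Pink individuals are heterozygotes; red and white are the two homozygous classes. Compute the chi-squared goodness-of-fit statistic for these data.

With incomplete dominance, a heterozygote × heterozygote cross gives a 1:2:1 phenotypic ratio.
Expected counts for N = 576 under a 1:2:1 ratio (total parts = 4):
  red: 576 × 1/4 = 144
  pink: 576 × 2/4 = 288
  white: 576 × 1/4 = 144
χ² = Σ (O − E)² / E
  red: (137 − 144)² / 144 = 0.3403
  pink: (336 − 288)² / 288 = 8.0000
  white: (103 − 144)² / 144 = 11.6736
χ² = 0.3403 + 8.0000 + 11.6736 = 20.0139 ≈ 20.014

20.014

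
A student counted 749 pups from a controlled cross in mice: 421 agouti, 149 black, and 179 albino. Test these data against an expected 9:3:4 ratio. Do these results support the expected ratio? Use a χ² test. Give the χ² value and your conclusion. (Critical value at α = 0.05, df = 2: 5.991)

Total ratio parts = 16. Expected numbers out of 749:
  agouti: 749 × 9/16 = 421.3125
  black: 749 × 3/16 = 140.4375
  albino: 749 × 4/16 = 187.25
χ² = Σ (O − E)² / E
  agouti: (421 − 421.3125)² / 421.3125 = 0.0002
  black: (149 − 140.4375)² / 140.4375 = 0.5221
  albino: (179 − 187.25)² / 187.25 = 0.3635
χ² = 0.0002 + 0.5221 + 0.3635 = 0.8858 ≈ 0.886
Degrees of freedom = 3 − 1 = 2; critical value at α = 0.05 is 5.991.
Since 0.886 < 5.991, we fail to reject the null hypothesis — the data are consistent with the 9:3:4 ratio.

0.886; consistent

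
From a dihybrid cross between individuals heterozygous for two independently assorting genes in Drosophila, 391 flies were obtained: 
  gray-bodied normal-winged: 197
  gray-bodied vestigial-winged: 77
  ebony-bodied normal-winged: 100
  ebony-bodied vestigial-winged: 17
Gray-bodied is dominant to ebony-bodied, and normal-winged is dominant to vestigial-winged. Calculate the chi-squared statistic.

A dihybrid F₂ with independent assortment and complete dominance at both loci gives a 9:3:3:1 phenotypic ratio.
The 9:3:3:1 ratio has 16 parts, so with N = 391 the expected counts are:
  gray-bodied normal-winged: 391 × 9/16 = 219.9375
  gray-bodied vestigial-winged: 391 × 3/16 = 73.3125
  ebony-bodied normal-winged: 391 × 3/16 = 73.3125
  ebony-bodied vestigial-winged: 391 × 1/16 = 24.4375
χ² = Σ (O − E)² / E
  gray-bodied normal-winged: (197 − 219.9375)² / 219.9375 = 2.3922
  gray-bodied vestigial-winged: (77 − 73.3125)² / 73.3125 = 0.1855
  ebony-bodied normal-winged: (100 − 73.3125)² / 73.3125 = 9.7149
  ebony-bodied vestigial-winged: (17 − 24.4375)² / 24.4375 = 2.2636
χ² = 2.3922 + 0.1855 + 9.7149 + 2.2636 = 14.5562 ≈ 14.556

14.556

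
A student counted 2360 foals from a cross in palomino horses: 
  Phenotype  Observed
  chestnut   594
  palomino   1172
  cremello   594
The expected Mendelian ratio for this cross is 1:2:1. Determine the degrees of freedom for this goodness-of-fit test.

2

A goodness-of-fit test with 3 phenotype classes has df = 3 − 1 = 2.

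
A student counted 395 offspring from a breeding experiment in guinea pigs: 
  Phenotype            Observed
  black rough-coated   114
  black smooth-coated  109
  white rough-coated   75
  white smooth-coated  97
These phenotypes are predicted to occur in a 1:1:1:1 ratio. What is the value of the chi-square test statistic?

9.162

Expected counts for N = 395 under a 1:1:1:1 ratio (total parts = 4):
  black rough-coated: 395 × 1/4 = 98.75
  black smooth-coated: 395 × 1/4 = 98.75
  white rough-coated: 395 × 1/4 = 98.75
  white smooth-coated: 395 × 1/4 = 98.75
χ² = Σ (O − E)² / E
  black rough-coated: (114 − 98.75)² / 98.75 = 2.3551
  black smooth-coated: (109 − 98.75)² / 98.75 = 1.0639
  white rough-coated: (75 − 98.75)² / 98.75 = 5.7120
  white smooth-coated: (97 − 98.75)² / 98.75 = 0.0310
χ² = 2.3551 + 1.0639 + 5.7120 + 0.0310 = 9.162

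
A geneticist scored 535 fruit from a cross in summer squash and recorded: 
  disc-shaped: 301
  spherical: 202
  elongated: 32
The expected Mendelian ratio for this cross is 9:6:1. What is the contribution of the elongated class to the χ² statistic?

0.062

The 9:6:1 ratio has 16 parts, so with N = 535 the expected counts are:
  disc-shaped: 535 × 9/16 = 300.9375
  spherical: 535 × 6/16 = 200.625
  elongated: 535 × 1/16 = 33.4375
Contribution of elongated: (32 − 33.4375)² / 33.4375 = 0.0618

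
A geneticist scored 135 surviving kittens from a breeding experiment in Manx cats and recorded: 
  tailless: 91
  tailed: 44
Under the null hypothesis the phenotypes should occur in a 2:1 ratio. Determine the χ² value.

Total ratio parts = 3. Expected numbers out of 135:
  tailless: 135 × 2/3 = 90
  tailed: 135 × 1/3 = 45
χ² = Σ (O − E)² / E
  tailless: (91 − 90)² / 90 = 0.0111
  tailed: (44 − 45)² / 45 = 0.0222
χ² = 0.0111 + 0.0222 = 0.0333 ≈ 0.033

0.033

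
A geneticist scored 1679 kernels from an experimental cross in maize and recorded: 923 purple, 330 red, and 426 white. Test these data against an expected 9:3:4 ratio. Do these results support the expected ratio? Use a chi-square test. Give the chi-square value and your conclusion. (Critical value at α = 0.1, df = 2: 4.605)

Expected counts for N = 1679 under a 9:3:4 ratio (total parts = 16):
  purple: 1679 × 9/16 = 944.4375
  red: 1679 × 3/16 = 314.8125
  white: 1679 × 4/16 = 419.75
χ² = Σ (O − E)² / E
  purple: (923 − 944.4375)² / 944.4375 = 0.4866
  red: (330 − 314.8125)² / 314.8125 = 0.7327
  white: (426 − 419.75)² / 419.75 = 0.0931
χ² = 0.4866 + 0.7327 + 0.0931 = 1.3124 ≈ 1.312
Degrees of freedom = 3 − 1 = 2; critical value at α = 0.1 is 4.605.
Since 1.312 < 4.605, we fail to reject the null hypothesis — the data are consistent with the 9:3:4 ratio.

1.312; consistent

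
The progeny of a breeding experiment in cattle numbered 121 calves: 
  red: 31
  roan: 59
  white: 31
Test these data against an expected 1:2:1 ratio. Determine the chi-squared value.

0.074

Expected counts for N = 121 under a 1:2:1 ratio (total parts = 4):
  red: 121 × 1/4 = 30.25
  roan: 121 × 2/4 = 60.5
  white: 121 × 1/4 = 30.25
χ² = Σ (O − E)² / E
  red: (31 − 30.25)² / 30.25 = 0.0186
  roan: (59 − 60.5)² / 60.5 = 0.0372
  white: (31 − 30.25)² / 30.25 = 0.0186
χ² = 0.0186 + 0.0372 + 0.0186 = 0.0744 ≈ 0.074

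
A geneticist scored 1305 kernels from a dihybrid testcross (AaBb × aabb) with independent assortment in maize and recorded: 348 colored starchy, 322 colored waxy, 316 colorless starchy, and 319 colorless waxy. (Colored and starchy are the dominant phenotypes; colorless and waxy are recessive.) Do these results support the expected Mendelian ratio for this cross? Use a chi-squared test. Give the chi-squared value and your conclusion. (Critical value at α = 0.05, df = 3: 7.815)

1.989; consistent

A dihybrid testcross with independent assortment gives a 1:1:1:1 ratio.
Under the 1:1:1:1 hypothesis (Σ ratio = 4, N = 1305):
  colored starchy: 1305 × 1/4 = 326.25
  colored waxy: 1305 × 1/4 = 326.25
  colorless starchy: 1305 × 1/4 = 326.25
  colorless waxy: 1305 × 1/4 = 326.25
χ² = Σ (O − E)² / E
  colored starchy: (348 − 326.25)² / 326.25 = 1.4500
  colored waxy: (322 − 326.25)² / 326.25 = 0.0554
  colorless starchy: (316 − 326.25)² / 326.25 = 0.3220
  colorless waxy: (319 − 326.25)² / 326.25 = 0.1611
χ² = 1.4500 + 0.0554 + 0.3220 + 0.1611 = 1.9885 ≈ 1.989
Degrees of freedom = 4 − 1 = 3; critical value at α = 0.05 is 7.815.
Since 1.989 < 7.815, we fail to reject the null hypothesis — the data are consistent with the 1:1:1:1 ratio.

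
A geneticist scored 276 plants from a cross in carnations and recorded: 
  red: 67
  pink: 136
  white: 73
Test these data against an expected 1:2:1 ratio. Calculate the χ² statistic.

0.319

The 1:2:1 ratio has 4 parts, so with N = 276 the expected counts are:
  red: 276 × 1/4 = 69
  pink: 276 × 2/4 = 138
  white: 276 × 1/4 = 69
χ² = Σ (O − E)² / E
  red: (67 − 69)² / 69 = 0.0580
  pink: (136 − 138)² / 138 = 0.0290
  white: (73 − 69)² / 69 = 0.2319
χ² = 0.0580 + 0.0290 + 0.2319 = 0.3189 ≈ 0.319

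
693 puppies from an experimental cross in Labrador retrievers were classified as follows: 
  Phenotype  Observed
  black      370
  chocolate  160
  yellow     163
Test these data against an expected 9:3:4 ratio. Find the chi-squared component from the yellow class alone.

0.606

Expected counts for N = 693 under a 9:3:4 ratio (total parts = 16):
  black: 693 × 9/16 = 389.8125
  chocolate: 693 × 3/16 = 129.9375
  yellow: 693 × 4/16 = 173.25
Contribution of yellow: (163 − 173.25)² / 173.25 = 0.6064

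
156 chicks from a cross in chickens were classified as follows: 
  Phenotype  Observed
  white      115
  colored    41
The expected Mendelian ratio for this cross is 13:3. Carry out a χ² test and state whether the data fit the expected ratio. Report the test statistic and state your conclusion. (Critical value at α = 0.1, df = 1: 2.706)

5.809; not consistent

Under the 13:3 hypothesis (Σ ratio = 16, N = 156):
  white: 156 × 13/16 = 126.75
  colored: 156 × 3/16 = 29.25
χ² = Σ (O − E)² / E
  white: (115 − 126.75)² / 126.75 = 1.0893
  colored: (41 − 29.25)² / 29.25 = 4.7201
χ² = 1.0893 + 4.7201 = 5.8094 ≈ 5.809
Degrees of freedom = 2 − 1 = 1; critical value at α = 0.1 is 2.706.
Since 5.809 > 2.706, we reject the null hypothesis — the data do not fit the 13:3 ratio.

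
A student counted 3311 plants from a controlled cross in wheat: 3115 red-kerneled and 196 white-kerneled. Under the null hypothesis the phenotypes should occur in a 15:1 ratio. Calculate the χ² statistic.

0.617

Total ratio parts = 16. Expected numbers out of 3311:
  red-kerneled: 3311 × 15/16 = 3104.0625
  white-kerneled: 3311 × 1/16 = 206.9375
χ² = Σ (O − E)² / E
  red-kerneled: (3115 − 3104.0625)² / 3104.0625 = 0.0385
  white-kerneled: (196 − 206.9375)² / 206.9375 = 0.5781
χ² = 0.0385 + 0.5781 = 0.6166 ≈ 0.617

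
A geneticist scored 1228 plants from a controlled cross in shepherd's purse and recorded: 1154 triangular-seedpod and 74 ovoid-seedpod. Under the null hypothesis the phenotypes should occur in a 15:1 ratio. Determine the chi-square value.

Total ratio parts = 16. Expected numbers out of 1228:
  triangular-seedpod: 1228 × 15/16 = 1151.25
  ovoid-seedpod: 1228 × 1/16 = 76.75
χ² = Σ (O − E)² / E
  triangular-seedpod: (1154 − 1151.25)² / 1151.25 = 0.0066
  ovoid-seedpod: (74 − 76.75)² / 76.75 = 0.0985
χ² = 0.0066 + 0.0985 = 0.1051 ≈ 0.105

0.105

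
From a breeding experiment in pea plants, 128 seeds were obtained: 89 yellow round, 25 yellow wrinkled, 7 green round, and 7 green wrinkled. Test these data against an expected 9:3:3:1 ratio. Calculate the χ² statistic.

Expected counts for N = 128 under a 9:3:3:1 ratio (total parts = 16):
  yellow round: 128 × 9/16 = 72
  yellow wrinkled: 128 × 3/16 = 24
  green round: 128 × 3/16 = 24
  green wrinkled: 128 × 1/16 = 8
χ² = Σ (O − E)² / E
  yellow round: (89 − 72)² / 72 = 4.0139
  yellow wrinkled: (25 − 24)² / 24 = 0.0417
  green round: (7 − 24)² / 24 = 12.0417
  green wrinkled: (7 − 8)² / 8 = 0.1250
χ² = 4.0139 + 0.0417 + 12.0417 + 0.1250 = 16.2223 ≈ 16.222

16.222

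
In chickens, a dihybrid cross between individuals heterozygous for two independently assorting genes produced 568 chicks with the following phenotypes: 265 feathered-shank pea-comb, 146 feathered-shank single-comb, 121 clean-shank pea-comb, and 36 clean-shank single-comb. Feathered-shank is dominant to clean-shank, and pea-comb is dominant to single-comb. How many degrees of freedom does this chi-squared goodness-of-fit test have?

A dihybrid F₂ with independent assortment and complete dominance at both loci gives a 9:3:3:1 phenotypic ratio.
A goodness-of-fit test with 4 phenotype classes has df = 4 − 1 = 3.

3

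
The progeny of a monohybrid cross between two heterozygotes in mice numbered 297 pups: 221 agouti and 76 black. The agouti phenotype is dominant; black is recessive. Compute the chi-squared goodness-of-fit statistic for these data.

0.055

For a monohybrid cross between heterozygotes with complete dominance, the expected phenotypic ratio is 3:1.
Total ratio parts = 4. Expected numbers out of 297:
  agouti: 297 × 3/4 = 222.75
  black: 297 × 1/4 = 74.25
χ² = Σ (O − E)² / E
  agouti: (221 − 222.75)² / 222.75 = 0.0137
  black: (76 − 74.25)² / 74.25 = 0.0412
χ² = 0.0137 + 0.0412 = 0.0549 ≈ 0.055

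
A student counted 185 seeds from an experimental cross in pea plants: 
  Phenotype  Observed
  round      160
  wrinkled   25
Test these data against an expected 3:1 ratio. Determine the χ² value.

13.018

Expected counts for N = 185 under a 3:1 ratio (total parts = 4):
  round: 185 × 3/4 = 138.75
  wrinkled: 185 × 1/4 = 46.25
χ² = Σ (O − E)² / E
  round: (160 − 138.75)² / 138.75 = 3.2545
  wrinkled: (25 − 46.25)² / 46.25 = 9.7635
χ² = 3.2545 + 9.7635 = 13.018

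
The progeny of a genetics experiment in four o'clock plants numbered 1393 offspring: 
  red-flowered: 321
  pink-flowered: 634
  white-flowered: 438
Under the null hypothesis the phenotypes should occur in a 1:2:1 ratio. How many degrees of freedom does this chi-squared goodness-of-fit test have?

2

A goodness-of-fit test with 3 phenotype classes has df = 3 − 1 = 2.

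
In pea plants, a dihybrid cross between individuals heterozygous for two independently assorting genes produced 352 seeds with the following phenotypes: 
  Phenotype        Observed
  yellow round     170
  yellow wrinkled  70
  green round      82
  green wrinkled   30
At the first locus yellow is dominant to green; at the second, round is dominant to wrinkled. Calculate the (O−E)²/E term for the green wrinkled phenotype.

2.909

A dihybrid F₂ with independent assortment and complete dominance at both loci gives a 9:3:3:1 phenotypic ratio.
The 9:3:3:1 ratio has 16 parts, so with N = 352 the expected counts are:
  yellow round: 352 × 9/16 = 198
  yellow wrinkled: 352 × 3/16 = 66
  green round: 352 × 3/16 = 66
  green wrinkled: 352 × 1/16 = 22
Contribution of green wrinkled: (30 − 22)² / 22 = 2.9091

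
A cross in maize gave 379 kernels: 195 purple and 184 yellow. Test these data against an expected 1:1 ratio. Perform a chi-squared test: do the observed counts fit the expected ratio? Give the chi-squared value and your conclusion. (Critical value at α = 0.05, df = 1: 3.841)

0.319; consistent

Under the 1:1 hypothesis (Σ ratio = 2, N = 379):
  purple: 379 × 1/2 = 189.5
  yellow: 379 × 1/2 = 189.5
χ² = Σ (O − E)² / E
  purple: (195 − 189.5)² / 189.5 = 0.1596
  yellow: (184 − 189.5)² / 189.5 = 0.1596
χ² = 0.1596 + 0.1596 = 0.3192 ≈ 0.319
Degrees of freedom = 2 − 1 = 1; critical value at α = 0.05 is 3.841.
Since 0.319 < 3.841, we fail to reject the null hypothesis — the data are consistent with the 1:1 ratio.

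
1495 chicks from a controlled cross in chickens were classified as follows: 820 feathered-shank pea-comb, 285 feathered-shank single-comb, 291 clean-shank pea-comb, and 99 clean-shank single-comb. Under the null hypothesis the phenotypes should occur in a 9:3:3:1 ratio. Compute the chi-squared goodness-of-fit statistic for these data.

Expected counts for N = 1495 under a 9:3:3:1 ratio (total parts = 16):
  feathered-shank pea-comb: 1495 × 9/16 = 840.9375
  feathered-shank single-comb: 1495 × 3/16 = 280.3125
  clean-shank pea-comb: 1495 × 3/16 = 280.3125
  clean-shank single-comb: 1495 × 1/16 = 93.4375
χ² = Σ (O − E)² / E
  feathered-shank pea-comb: (820 − 840.9375)² / 840.9375 = 0.5213
  feathered-shank single-comb: (285 − 280.3125)² / 280.3125 = 0.0784
  clean-shank pea-comb: (291 − 280.3125)² / 280.3125 = 0.4075
  clean-shank single-comb: (99 − 93.4375)² / 93.4375 = 0.3311
χ² = 0.5213 + 0.0784 + 0.4075 + 0.3311 = 1.3383 ≈ 1.338

1.338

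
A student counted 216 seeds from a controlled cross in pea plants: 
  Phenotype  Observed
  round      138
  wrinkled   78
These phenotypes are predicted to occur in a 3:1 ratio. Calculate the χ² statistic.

The 3:1 ratio has 4 parts, so with N = 216 the expected counts are:
  round: 216 × 3/4 = 162
  wrinkled: 216 × 1/4 = 54
χ² = Σ (O − E)² / E
  round: (138 − 162)² / 162 = 3.5556
  wrinkled: (78 − 54)² / 54 = 10.6667
χ² = 3.5556 + 10.6667 = 14.2223 ≈ 14.222

14.222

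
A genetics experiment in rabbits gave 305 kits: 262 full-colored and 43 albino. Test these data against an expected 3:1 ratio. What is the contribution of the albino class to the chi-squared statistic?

The 3:1 ratio has 4 parts, so with N = 305 the expected counts are:
  full-colored: 305 × 3/4 = 228.75
  albino: 305 × 1/4 = 76.25
Contribution of albino: (43 − 76.25)² / 76.25 = 14.4992

14.499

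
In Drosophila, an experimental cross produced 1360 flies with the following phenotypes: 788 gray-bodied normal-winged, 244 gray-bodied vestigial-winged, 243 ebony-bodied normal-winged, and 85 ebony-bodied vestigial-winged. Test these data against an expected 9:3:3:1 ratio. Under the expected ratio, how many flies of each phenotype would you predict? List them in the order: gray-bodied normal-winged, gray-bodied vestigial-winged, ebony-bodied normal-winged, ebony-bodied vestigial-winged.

Total ratio parts = 16. Expected numbers out of 1360:
  gray-bodied normal-winged: 1360 × 9/16 = 765
  gray-bodied vestigial-winged: 1360 × 3/16 = 255
  ebony-bodied normal-winged: 1360 × 3/16 = 255
  ebony-bodied vestigial-winged: 1360 × 1/16 = 85

765, 255, 255, 85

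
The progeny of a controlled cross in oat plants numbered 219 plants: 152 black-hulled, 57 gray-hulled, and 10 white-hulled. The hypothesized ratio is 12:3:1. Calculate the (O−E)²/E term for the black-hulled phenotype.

0.914

Under the 12:3:1 hypothesis (Σ ratio = 16, N = 219):
  black-hulled: 219 × 12/16 = 164.25
  gray-hulled: 219 × 3/16 = 41.0625
  white-hulled: 219 × 1/16 = 13.6875
Contribution of black-hulled: (152 − 164.25)² / 164.25 = 0.9136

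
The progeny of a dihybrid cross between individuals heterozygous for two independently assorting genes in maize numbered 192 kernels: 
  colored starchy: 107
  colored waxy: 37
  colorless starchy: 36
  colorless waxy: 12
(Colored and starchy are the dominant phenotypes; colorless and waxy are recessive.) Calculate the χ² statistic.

0.037

A dihybrid F₂ with independent assortment and complete dominance at both loci gives a 9:3:3:1 phenotypic ratio.
Total ratio parts = 16. Expected numbers out of 192:
  colored starchy: 192 × 9/16 = 108
  colored waxy: 192 × 3/16 = 36
  colorless starchy: 192 × 3/16 = 36
  colorless waxy: 192 × 1/16 = 12
χ² = Σ (O − E)² / E
  colored starchy: (107 − 108)² / 108 = 0.0093
  colored waxy: (37 − 36)² / 36 = 0.0278
  colorless starchy: (36 − 36)² / 36 = 0.0000
  colorless waxy: (12 − 12)² / 12 = 0.0000
χ² = 0.0093 + 0.0278 + 0.0000 + 0.0000 = 0.0371 ≈ 0.037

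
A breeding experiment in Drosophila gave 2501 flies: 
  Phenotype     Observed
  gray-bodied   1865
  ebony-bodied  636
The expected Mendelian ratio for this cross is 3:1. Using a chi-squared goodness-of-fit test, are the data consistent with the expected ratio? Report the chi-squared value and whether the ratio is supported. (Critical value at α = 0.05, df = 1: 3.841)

0.246; consistent

Total ratio parts = 4. Expected numbers out of 2501:
  gray-bodied: 2501 × 3/4 = 1875.75
  ebony-bodied: 2501 × 1/4 = 625.25
χ² = Σ (O − E)² / E
  gray-bodied: (1865 − 1875.75)² / 1875.75 = 0.0616
  ebony-bodied: (636 − 625.25)² / 625.25 = 0.1848
χ² = 0.0616 + 0.1848 = 0.2464 ≈ 0.246
Degrees of freedom = 2 − 1 = 1; critical value at α = 0.05 is 3.841.
Since 0.246 < 3.841, we fail to reject the null hypothesis — the data are consistent with the 3:1 ratio.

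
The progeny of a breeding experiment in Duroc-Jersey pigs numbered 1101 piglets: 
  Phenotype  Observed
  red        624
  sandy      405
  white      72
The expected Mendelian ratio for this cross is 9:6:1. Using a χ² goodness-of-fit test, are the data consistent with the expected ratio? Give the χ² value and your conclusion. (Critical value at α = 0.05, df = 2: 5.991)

0.333; consistent

Expected counts for N = 1101 under a 9:6:1 ratio (total parts = 16):
  red: 1101 × 9/16 = 619.3125
  sandy: 1101 × 6/16 = 412.875
  white: 1101 × 1/16 = 68.8125
χ² = Σ (O − E)² / E
  red: (624 − 619.3125)² / 619.3125 = 0.0355
  sandy: (405 − 412.875)² / 412.875 = 0.1502
  white: (72 − 68.8125)² / 68.8125 = 0.1476
χ² = 0.0355 + 0.1502 + 0.1476 = 0.3333 ≈ 0.333
Degrees of freedom = 3 − 1 = 2; critical value at α = 0.05 is 5.991.
Since 0.333 < 5.991, we fail to reject the null hypothesis — the data are consistent with the 9:6:1 ratio.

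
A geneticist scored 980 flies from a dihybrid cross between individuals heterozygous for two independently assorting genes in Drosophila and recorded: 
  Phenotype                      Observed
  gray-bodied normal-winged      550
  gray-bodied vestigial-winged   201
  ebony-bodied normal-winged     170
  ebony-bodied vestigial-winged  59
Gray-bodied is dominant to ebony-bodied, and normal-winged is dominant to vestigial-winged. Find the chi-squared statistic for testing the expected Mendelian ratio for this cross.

2.734

A dihybrid F₂ with independent assortment and complete dominance at both loci gives a 9:3:3:1 phenotypic ratio.
Under the 9:3:3:1 hypothesis (Σ ratio = 16, N = 980):
  gray-bodied normal-winged: 980 × 9/16 = 551.25
  gray-bodied vestigial-winged: 980 × 3/16 = 183.75
  ebony-bodied normal-winged: 980 × 3/16 = 183.75
  ebony-bodied vestigial-winged: 980 × 1/16 = 61.25
χ² = Σ (O − E)² / E
  gray-bodied normal-winged: (550 − 551.25)² / 551.25 = 0.0028
  gray-bodied vestigial-winged: (201 − 183.75)² / 183.75 = 1.6194
  ebony-bodied normal-winged: (170 − 183.75)² / 183.75 = 1.0289
  ebony-bodied vestigial-winged: (59 − 61.25)² / 61.25 = 0.0827
χ² = 0.0028 + 1.6194 + 1.0289 + 0.0827 = 2.7338 ≈ 2.734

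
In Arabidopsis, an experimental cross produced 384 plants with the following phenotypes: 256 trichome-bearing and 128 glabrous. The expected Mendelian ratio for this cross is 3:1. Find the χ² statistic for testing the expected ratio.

14.222

Expected counts for N = 384 under a 3:1 ratio (total parts = 4):
  trichome-bearing: 384 × 3/4 = 288
  glabrous: 384 × 1/4 = 96
χ² = Σ (O − E)² / E
  trichome-bearing: (256 − 288)² / 288 = 3.5556
  glabrous: (128 − 96)² / 96 = 10.6667
χ² = 3.5556 + 10.6667 = 14.2223 ≈ 14.222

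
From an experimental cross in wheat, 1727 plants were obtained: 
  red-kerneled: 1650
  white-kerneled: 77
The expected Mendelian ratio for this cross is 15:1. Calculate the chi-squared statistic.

Under the 15:1 hypothesis (Σ ratio = 16, N = 1727):
  red-kerneled: 1727 × 15/16 = 1619.0625
  white-kerneled: 1727 × 1/16 = 107.9375
χ² = Σ (O − E)² / E
  red-kerneled: (1650 − 1619.0625)² / 1619.0625 = 0.5912
  white-kerneled: (77 − 107.9375)² / 107.9375 = 8.8674
χ² = 0.5912 + 8.8674 = 9.4586 ≈ 9.459

9.459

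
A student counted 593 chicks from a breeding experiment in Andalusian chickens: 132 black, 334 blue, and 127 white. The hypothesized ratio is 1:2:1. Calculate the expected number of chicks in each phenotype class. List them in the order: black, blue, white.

Total ratio parts = 4. Expected numbers out of 593:
  black: 593 × 1/4 = 148.25
  blue: 593 × 2/4 = 296.5
  white: 593 × 1/4 = 148.25

148.25, 296.5, 148.25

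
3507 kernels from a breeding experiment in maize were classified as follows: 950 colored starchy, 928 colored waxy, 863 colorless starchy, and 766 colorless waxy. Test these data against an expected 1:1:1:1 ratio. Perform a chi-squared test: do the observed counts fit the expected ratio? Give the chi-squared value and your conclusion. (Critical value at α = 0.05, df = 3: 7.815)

23.321; not consistent

Expected counts for N = 3507 under a 1:1:1:1 ratio (total parts = 4):
  colored starchy: 3507 × 1/4 = 876.75
  colored waxy: 3507 × 1/4 = 876.75
  colorless starchy: 3507 × 1/4 = 876.75
  colorless waxy: 3507 × 1/4 = 876.75
χ² = Σ (O − E)² / E
  colored starchy: (950 − 876.75)² / 876.75 = 6.1198
  colored waxy: (928 − 876.75)² / 876.75 = 2.9958
  colorless starchy: (863 − 876.75)² / 876.75 = 0.2156
  colorless waxy: (766 − 876.75)² / 876.75 = 13.9898
χ² = 6.1198 + 2.9958 + 0.2156 + 13.9898 = 23.321
Degrees of freedom = 4 − 1 = 3; critical value at α = 0.05 is 7.815.
Since 23.321 > 7.815, we reject the null hypothesis — the data do not fit the 1:1:1:1 ratio.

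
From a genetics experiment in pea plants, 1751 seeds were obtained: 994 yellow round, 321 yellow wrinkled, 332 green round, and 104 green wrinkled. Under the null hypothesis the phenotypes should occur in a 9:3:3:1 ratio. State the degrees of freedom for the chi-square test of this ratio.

3

A goodness-of-fit test with 4 phenotype classes has df = 4 − 1 = 3.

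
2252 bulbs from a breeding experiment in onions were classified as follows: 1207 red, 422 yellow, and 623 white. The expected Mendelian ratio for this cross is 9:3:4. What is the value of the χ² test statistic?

Expected counts for N = 2252 under a 9:3:4 ratio (total parts = 16):
  red: 2252 × 9/16 = 1266.75
  yellow: 2252 × 3/16 = 422.25
  white: 2252 × 4/16 = 563
χ² = Σ (O − E)² / E
  red: (1207 − 1266.75)² / 1266.75 = 2.8183
  yellow: (422 − 422.25)² / 422.25 = 0.0001
  white: (623 − 563)² / 563 = 6.3943
χ² = 2.8183 + 0.0001 + 6.3943 = 9.2127 ≈ 9.213

9.213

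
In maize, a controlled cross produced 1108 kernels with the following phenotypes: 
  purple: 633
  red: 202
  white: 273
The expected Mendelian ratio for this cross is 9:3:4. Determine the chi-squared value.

0.369

Total ratio parts = 16. Expected numbers out of 1108:
  purple: 1108 × 9/16 = 623.25
  red: 1108 × 3/16 = 207.75
  white: 1108 × 4/16 = 277
χ² = Σ (O − E)² / E
  purple: (633 − 623.25)² / 623.25 = 0.1525
  red: (202 − 207.75)² / 207.75 = 0.1591
  white: (273 − 277)² / 277 = 0.0578
χ² = 0.1525 + 0.1591 + 0.0578 = 0.3694 ≈ 0.369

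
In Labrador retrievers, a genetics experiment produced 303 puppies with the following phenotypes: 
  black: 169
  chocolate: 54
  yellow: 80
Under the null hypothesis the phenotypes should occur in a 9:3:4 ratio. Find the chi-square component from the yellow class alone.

0.238

The 9:3:4 ratio has 16 parts, so with N = 303 the expected counts are:
  black: 303 × 9/16 = 170.4375
  chocolate: 303 × 3/16 = 56.8125
  yellow: 303 × 4/16 = 75.75
Contribution of yellow: (80 − 75.75)² / 75.75 = 0.2384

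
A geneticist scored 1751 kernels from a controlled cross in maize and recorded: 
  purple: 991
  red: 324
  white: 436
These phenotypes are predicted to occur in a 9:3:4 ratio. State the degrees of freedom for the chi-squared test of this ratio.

2

A goodness-of-fit test with 3 phenotype classes has df = 3 − 1 = 2.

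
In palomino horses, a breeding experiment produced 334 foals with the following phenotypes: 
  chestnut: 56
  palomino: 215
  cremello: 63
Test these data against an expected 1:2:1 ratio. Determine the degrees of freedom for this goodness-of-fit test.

2

A goodness-of-fit test with 3 phenotype classes has df = 3 − 1 = 2.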